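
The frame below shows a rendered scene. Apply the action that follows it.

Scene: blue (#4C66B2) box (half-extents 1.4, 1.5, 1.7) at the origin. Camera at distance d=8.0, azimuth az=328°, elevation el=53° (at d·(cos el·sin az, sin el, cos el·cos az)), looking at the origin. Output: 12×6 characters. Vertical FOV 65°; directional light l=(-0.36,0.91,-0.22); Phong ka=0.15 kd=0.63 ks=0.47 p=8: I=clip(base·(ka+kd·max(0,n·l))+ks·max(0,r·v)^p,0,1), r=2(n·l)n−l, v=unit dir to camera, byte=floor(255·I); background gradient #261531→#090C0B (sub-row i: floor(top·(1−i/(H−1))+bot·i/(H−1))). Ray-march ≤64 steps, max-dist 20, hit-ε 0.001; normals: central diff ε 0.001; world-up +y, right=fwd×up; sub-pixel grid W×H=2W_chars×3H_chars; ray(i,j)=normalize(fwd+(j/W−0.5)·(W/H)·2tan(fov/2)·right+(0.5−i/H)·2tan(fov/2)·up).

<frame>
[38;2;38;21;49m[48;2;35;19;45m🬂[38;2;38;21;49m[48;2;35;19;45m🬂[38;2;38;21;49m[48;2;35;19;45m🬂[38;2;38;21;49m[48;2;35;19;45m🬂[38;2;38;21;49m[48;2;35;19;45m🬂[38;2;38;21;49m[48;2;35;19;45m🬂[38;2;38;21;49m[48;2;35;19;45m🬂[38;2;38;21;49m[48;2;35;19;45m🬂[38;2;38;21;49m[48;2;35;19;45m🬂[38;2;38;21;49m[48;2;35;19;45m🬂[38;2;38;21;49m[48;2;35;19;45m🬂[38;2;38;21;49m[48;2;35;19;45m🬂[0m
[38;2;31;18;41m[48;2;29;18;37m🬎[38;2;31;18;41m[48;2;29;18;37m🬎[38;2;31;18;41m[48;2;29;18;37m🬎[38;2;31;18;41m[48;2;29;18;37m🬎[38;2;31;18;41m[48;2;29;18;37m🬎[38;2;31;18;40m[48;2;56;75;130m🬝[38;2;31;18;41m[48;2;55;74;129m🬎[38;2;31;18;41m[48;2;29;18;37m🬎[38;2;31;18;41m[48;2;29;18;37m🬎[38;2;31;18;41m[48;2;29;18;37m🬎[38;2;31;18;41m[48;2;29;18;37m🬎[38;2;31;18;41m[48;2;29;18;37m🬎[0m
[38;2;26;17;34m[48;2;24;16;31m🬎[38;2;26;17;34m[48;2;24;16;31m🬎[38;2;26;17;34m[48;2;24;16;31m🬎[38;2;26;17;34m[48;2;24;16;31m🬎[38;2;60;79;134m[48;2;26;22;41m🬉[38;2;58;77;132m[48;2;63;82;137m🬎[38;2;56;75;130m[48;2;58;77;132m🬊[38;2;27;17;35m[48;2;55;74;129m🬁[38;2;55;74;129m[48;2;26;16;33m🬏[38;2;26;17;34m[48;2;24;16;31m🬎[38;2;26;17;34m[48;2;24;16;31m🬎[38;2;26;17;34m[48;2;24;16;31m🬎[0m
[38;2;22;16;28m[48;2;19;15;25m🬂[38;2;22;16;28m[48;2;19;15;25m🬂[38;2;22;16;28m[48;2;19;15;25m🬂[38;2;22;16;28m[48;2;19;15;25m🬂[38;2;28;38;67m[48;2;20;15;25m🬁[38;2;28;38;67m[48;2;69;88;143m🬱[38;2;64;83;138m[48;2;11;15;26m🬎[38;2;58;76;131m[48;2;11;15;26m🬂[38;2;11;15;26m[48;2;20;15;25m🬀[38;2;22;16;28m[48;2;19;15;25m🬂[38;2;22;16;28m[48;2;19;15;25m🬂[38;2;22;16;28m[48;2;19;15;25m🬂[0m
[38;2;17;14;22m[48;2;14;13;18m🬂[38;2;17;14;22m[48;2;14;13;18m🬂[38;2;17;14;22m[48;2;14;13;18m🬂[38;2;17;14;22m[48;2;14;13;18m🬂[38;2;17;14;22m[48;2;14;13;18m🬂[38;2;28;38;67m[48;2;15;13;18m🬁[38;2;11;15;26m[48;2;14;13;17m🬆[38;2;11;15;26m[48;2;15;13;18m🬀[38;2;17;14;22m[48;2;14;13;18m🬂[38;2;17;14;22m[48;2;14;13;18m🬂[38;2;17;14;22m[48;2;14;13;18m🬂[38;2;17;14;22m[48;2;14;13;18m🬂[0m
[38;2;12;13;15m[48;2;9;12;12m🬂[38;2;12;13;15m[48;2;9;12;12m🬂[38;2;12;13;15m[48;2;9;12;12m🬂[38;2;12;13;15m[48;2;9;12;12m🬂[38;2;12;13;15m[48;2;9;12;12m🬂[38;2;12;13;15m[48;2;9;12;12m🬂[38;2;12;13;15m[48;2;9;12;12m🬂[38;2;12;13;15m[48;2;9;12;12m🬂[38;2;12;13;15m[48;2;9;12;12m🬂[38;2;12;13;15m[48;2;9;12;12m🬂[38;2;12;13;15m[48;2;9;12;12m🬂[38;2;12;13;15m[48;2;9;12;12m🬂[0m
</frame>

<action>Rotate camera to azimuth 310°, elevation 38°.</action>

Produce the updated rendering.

<frame>
[38;2;38;21;49m[48;2;35;19;45m🬂[38;2;38;21;49m[48;2;35;19;45m🬂[38;2;38;21;49m[48;2;35;19;45m🬂[38;2;38;21;49m[48;2;35;19;45m🬂[38;2;38;21;49m[48;2;35;19;45m🬂[38;2;38;21;49m[48;2;35;19;45m🬂[38;2;38;21;49m[48;2;35;19;45m🬂[38;2;38;21;49m[48;2;35;19;45m🬂[38;2;38;21;49m[48;2;35;19;45m🬂[38;2;38;21;49m[48;2;35;19;45m🬂[38;2;38;21;49m[48;2;35;19;45m🬂[38;2;38;21;49m[48;2;35;19;45m🬂[0m
[38;2;31;18;41m[48;2;29;18;37m🬎[38;2;31;18;41m[48;2;29;18;37m🬎[38;2;31;18;41m[48;2;29;18;37m🬎[38;2;31;18;41m[48;2;29;18;37m🬎[38;2;31;18;41m[48;2;29;18;37m🬎[38;2;31;18;41m[48;2;29;18;37m🬎[38;2;31;18;41m[48;2;29;18;37m🬎[38;2;31;18;41m[48;2;29;18;37m🬎[38;2;31;18;41m[48;2;29;18;37m🬎[38;2;31;18;41m[48;2;29;18;37m🬎[38;2;31;18;41m[48;2;29;18;37m🬎[38;2;31;18;41m[48;2;29;18;37m🬎[0m
[38;2;26;17;34m[48;2;24;16;31m🬎[38;2;26;17;34m[48;2;24;16;31m🬎[38;2;26;17;34m[48;2;24;16;31m🬎[38;2;26;17;34m[48;2;24;16;31m🬎[38;2;27;29;54m[48;2;55;73;128m🬴[38;2;54;73;128m[48;2;28;38;67m🬬[38;2;54;73;128m[48;2;55;73;128m🬎[38;2;54;73;128m[48;2;19;16;30m🬛[38;2;26;16;33m[48;2;11;15;26m🬨[38;2;26;17;34m[48;2;24;16;31m🬎[38;2;26;17;34m[48;2;24;16;31m🬎[38;2;26;17;34m[48;2;24;16;31m🬎[0m
[38;2;22;16;28m[48;2;19;15;25m🬂[38;2;22;16;28m[48;2;19;15;25m🬂[38;2;22;16;28m[48;2;19;15;25m🬂[38;2;22;16;28m[48;2;19;15;25m🬂[38;2;28;38;67m[48;2;20;15;26m▐[38;2;28;38;67m[48;2;28;38;67m [38;2;55;73;128m[48;2;24;33;58m🬁[38;2;11;15;26m[48;2;11;15;26m [38;2;22;16;28m[48;2;19;15;25m🬂[38;2;22;16;28m[48;2;19;15;25m🬂[38;2;22;16;28m[48;2;19;15;25m🬂[38;2;22;16;28m[48;2;19;15;25m🬂[0m
[38;2;17;14;22m[48;2;14;13;18m🬂[38;2;17;14;22m[48;2;14;13;18m🬂[38;2;17;14;22m[48;2;14;13;18m🬂[38;2;17;14;22m[48;2;14;13;18m🬂[38;2;17;14;22m[48;2;14;13;18m🬂[38;2;28;38;67m[48;2;15;13;18m🬁[38;2;28;38;67m[48;2;12;14;21m🬄[38;2;11;15;26m[48;2;15;13;18m🬀[38;2;17;14;22m[48;2;14;13;18m🬂[38;2;17;14;22m[48;2;14;13;18m🬂[38;2;17;14;22m[48;2;14;13;18m🬂[38;2;17;14;22m[48;2;14;13;18m🬂[0m
[38;2;12;13;15m[48;2;9;12;12m🬂[38;2;12;13;15m[48;2;9;12;12m🬂[38;2;12;13;15m[48;2;9;12;12m🬂[38;2;12;13;15m[48;2;9;12;12m🬂[38;2;12;13;15m[48;2;9;12;12m🬂[38;2;12;13;15m[48;2;9;12;12m🬂[38;2;12;13;15m[48;2;9;12;12m🬂[38;2;12;13;15m[48;2;9;12;12m🬂[38;2;12;13;15m[48;2;9;12;12m🬂[38;2;12;13;15m[48;2;9;12;12m🬂[38;2;12;13;15m[48;2;9;12;12m🬂[38;2;12;13;15m[48;2;9;12;12m🬂[0m
</frame>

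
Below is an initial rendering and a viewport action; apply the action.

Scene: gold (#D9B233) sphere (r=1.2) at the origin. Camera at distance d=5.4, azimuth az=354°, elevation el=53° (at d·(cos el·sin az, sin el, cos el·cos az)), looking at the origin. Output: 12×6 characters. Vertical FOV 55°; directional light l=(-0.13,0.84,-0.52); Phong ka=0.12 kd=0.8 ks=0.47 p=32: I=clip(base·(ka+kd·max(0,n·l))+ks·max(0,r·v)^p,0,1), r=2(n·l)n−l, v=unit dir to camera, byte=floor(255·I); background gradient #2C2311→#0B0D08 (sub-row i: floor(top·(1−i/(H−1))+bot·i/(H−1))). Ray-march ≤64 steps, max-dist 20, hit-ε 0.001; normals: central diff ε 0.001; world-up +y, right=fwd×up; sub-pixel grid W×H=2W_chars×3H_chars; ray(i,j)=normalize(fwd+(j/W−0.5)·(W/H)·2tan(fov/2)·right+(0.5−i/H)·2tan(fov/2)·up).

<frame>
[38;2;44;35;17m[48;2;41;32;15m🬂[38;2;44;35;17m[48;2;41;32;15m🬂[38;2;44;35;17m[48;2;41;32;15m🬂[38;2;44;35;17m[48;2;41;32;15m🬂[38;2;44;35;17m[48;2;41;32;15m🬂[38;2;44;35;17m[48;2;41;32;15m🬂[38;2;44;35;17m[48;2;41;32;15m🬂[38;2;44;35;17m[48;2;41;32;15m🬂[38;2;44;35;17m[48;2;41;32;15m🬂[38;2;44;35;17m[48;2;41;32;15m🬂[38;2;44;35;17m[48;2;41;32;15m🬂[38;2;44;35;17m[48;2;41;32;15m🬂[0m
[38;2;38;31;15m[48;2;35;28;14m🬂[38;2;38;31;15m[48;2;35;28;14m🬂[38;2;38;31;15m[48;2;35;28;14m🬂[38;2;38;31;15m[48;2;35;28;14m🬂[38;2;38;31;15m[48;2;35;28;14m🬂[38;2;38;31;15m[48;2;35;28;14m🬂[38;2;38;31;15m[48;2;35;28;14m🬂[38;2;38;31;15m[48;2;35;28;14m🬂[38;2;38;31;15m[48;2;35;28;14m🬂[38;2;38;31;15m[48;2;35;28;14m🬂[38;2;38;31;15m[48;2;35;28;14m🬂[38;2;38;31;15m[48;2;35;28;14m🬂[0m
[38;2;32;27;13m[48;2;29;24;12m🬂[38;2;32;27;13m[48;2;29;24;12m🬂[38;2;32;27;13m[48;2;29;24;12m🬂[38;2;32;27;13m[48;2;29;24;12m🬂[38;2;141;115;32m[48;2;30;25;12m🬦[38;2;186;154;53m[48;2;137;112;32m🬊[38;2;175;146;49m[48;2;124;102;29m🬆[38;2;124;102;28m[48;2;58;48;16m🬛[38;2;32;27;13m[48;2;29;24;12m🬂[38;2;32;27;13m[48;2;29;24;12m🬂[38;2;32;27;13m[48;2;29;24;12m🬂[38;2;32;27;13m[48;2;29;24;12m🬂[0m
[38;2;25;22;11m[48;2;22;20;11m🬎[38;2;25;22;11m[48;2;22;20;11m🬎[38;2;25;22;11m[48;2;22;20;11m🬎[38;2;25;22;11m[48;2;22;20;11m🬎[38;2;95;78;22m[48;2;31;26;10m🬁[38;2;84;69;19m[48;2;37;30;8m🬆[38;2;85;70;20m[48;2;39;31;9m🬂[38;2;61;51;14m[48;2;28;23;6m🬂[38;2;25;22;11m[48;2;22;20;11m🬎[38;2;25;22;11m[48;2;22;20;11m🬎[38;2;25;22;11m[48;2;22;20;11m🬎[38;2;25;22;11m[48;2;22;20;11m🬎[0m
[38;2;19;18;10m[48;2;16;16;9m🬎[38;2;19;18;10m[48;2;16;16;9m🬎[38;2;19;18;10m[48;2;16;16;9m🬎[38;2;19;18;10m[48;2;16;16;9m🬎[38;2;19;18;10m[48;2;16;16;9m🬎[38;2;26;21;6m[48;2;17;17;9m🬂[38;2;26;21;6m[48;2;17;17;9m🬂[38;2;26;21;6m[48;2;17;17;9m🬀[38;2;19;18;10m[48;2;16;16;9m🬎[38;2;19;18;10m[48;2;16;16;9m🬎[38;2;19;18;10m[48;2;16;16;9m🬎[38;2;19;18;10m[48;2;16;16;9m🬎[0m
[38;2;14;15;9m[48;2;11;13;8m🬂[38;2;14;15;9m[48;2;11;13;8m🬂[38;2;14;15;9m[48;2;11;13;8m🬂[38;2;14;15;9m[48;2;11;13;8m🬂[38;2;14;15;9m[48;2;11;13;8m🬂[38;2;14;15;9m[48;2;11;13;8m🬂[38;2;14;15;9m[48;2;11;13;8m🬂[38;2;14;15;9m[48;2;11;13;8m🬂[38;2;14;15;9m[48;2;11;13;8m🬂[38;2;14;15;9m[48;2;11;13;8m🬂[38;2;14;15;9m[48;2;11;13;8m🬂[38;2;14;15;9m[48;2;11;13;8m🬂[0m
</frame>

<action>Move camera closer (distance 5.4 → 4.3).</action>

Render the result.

<frame>
[38;2;44;35;17m[48;2;41;32;15m🬂[38;2;44;35;17m[48;2;41;32;15m🬂[38;2;44;35;17m[48;2;41;32;15m🬂[38;2;44;35;17m[48;2;41;32;15m🬂[38;2;44;35;17m[48;2;41;32;15m🬂[38;2;44;35;17m[48;2;41;32;15m🬂[38;2;44;35;17m[48;2;41;32;15m🬂[38;2;44;35;17m[48;2;41;32;15m🬂[38;2;44;35;17m[48;2;41;32;15m🬂[38;2;44;35;17m[48;2;41;32;15m🬂[38;2;44;35;17m[48;2;41;32;15m🬂[38;2;44;35;17m[48;2;41;32;15m🬂[0m
[38;2;38;31;15m[48;2;35;28;14m🬂[38;2;38;31;15m[48;2;35;28;14m🬂[38;2;38;31;15m[48;2;35;28;14m🬂[38;2;38;31;15m[48;2;35;28;14m🬂[38;2;36;29;14m[48;2;184;151;43m🬝[38;2;37;30;14m[48;2;183;151;43m🬎[38;2;182;149;43m[48;2;37;30;14m🬱[38;2;37;30;14m[48;2;156;128;36m🬎[38;2;38;31;15m[48;2;35;28;14m🬂[38;2;38;31;15m[48;2;35;28;14m🬂[38;2;38;31;15m[48;2;35;28;14m🬂[38;2;38;31;15m[48;2;35;28;14m🬂[0m
[38;2;32;27;13m[48;2;29;24;12m🬂[38;2;32;27;13m[48;2;29;24;12m🬂[38;2;32;27;13m[48;2;29;24;12m🬂[38;2;32;27;13m[48;2;29;24;12m🬂[38;2;152;125;35m[48;2;120;98;28m🬎[38;2;246;217;123m[48;2;137;113;33m🬁[38;2;216;188;96m[48;2;127;104;30m🬀[38;2;132;108;30m[48;2;101;82;23m🬆[38;2;96;79;22m[48;2;30;25;12m▌[38;2;32;27;13m[48;2;29;24;12m🬂[38;2;32;27;13m[48;2;29;24;12m🬂[38;2;32;27;13m[48;2;29;24;12m🬂[0m
[38;2;25;22;11m[48;2;22;20;11m🬎[38;2;25;22;11m[48;2;22;20;11m🬎[38;2;25;22;11m[48;2;22;20;11m🬎[38;2;79;65;18m[48;2;23;21;11m🬁[38;2;82;67;18m[48;2;39;32;9m🬎[38;2;86;71;20m[48;2;51;42;12m🬆[38;2;79;65;18m[48;2;43;35;10m🬆[38;2;65;53;15m[48;2;31;25;7m🬆[38;2;53;43;12m[48;2;24;21;8m🬀[38;2;25;22;11m[48;2;22;20;11m🬎[38;2;25;22;11m[48;2;22;20;11m🬎[38;2;25;22;11m[48;2;22;20;11m🬎[0m
[38;2;19;18;10m[48;2;16;16;9m🬎[38;2;19;18;10m[48;2;16;16;9m🬎[38;2;19;18;10m[48;2;16;16;9m🬎[38;2;19;18;10m[48;2;16;16;9m🬎[38;2;26;21;6m[48;2;16;16;9m🬊[38;2;26;21;6m[48;2;16;16;9m🬎[38;2;26;21;6m[48;2;16;16;9m🬝[38;2;26;21;6m[48;2;16;16;9m🬎[38;2;26;21;6m[48;2;17;17;9m🬀[38;2;19;18;10m[48;2;16;16;9m🬎[38;2;19;18;10m[48;2;16;16;9m🬎[38;2;19;18;10m[48;2;16;16;9m🬎[0m
[38;2;14;15;9m[48;2;11;13;8m🬂[38;2;14;15;9m[48;2;11;13;8m🬂[38;2;14;15;9m[48;2;11;13;8m🬂[38;2;14;15;9m[48;2;11;13;8m🬂[38;2;14;15;9m[48;2;11;13;8m🬂[38;2;14;15;9m[48;2;11;13;8m🬂[38;2;14;15;9m[48;2;11;13;8m🬂[38;2;14;15;9m[48;2;11;13;8m🬂[38;2;14;15;9m[48;2;11;13;8m🬂[38;2;14;15;9m[48;2;11;13;8m🬂[38;2;14;15;9m[48;2;11;13;8m🬂[38;2;14;15;9m[48;2;11;13;8m🬂[0m
</frame>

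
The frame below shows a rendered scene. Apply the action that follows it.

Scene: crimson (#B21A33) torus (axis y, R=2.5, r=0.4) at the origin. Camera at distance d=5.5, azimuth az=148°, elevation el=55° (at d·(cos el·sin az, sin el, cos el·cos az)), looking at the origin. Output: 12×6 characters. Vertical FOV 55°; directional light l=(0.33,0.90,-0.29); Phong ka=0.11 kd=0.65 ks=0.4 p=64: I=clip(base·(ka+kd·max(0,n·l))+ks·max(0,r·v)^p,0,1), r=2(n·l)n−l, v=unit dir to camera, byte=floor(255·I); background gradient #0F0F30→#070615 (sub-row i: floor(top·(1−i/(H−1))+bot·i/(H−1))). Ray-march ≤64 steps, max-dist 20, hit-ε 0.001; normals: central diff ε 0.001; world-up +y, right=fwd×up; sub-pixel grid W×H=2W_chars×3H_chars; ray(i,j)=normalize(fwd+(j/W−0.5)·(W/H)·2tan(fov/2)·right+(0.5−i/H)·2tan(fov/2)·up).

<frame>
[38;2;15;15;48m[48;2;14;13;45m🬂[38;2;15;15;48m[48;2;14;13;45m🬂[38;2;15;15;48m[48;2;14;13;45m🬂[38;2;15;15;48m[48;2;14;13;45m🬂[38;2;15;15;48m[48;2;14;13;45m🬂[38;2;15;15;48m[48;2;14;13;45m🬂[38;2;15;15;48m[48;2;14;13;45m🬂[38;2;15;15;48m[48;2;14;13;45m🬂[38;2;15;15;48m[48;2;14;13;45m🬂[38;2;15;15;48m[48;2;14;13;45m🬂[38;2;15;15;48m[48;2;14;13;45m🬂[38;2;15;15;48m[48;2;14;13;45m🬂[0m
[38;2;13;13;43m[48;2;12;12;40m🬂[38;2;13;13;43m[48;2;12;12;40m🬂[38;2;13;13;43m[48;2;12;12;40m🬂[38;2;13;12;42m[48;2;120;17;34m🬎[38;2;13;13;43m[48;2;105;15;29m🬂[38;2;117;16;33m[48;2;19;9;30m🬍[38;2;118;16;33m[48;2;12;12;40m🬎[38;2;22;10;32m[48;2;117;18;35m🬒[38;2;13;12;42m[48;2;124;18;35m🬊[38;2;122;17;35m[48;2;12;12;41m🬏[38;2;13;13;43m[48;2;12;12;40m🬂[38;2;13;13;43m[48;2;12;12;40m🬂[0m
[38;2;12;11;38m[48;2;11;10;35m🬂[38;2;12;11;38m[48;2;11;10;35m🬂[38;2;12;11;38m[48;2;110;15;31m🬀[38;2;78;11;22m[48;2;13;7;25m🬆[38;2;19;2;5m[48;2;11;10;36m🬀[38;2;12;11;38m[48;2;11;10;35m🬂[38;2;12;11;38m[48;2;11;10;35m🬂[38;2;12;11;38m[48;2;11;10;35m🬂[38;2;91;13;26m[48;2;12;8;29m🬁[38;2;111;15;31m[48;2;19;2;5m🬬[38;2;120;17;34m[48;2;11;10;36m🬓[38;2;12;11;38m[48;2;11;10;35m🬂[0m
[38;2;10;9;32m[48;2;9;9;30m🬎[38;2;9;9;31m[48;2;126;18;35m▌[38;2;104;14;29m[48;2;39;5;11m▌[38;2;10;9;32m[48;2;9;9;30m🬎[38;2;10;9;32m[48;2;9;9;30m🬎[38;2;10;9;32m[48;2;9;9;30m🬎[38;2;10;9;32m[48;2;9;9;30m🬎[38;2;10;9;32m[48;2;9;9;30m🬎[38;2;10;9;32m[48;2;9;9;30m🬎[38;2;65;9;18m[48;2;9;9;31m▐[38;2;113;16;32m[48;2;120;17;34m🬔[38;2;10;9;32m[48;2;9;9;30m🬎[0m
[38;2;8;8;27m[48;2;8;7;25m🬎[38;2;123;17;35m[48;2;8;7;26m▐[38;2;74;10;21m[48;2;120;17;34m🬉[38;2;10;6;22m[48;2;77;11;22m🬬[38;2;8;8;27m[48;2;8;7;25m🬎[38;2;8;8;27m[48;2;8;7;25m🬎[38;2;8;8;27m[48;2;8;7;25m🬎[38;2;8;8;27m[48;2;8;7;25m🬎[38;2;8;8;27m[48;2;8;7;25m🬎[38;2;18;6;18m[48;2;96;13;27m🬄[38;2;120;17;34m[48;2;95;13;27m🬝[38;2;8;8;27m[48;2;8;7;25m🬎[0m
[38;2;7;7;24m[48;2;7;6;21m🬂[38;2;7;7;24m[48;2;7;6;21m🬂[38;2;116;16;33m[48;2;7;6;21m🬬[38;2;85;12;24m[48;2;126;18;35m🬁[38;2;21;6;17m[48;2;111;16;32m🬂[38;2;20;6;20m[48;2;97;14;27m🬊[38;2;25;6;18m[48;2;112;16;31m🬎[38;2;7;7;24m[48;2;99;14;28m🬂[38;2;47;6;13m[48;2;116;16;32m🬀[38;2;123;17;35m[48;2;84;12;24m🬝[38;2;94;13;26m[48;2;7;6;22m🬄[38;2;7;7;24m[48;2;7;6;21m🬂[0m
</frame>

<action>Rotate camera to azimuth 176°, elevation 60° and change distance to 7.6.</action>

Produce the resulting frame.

<frame>
[38;2;15;15;48m[48;2;14;13;45m🬂[38;2;15;15;48m[48;2;14;13;45m🬂[38;2;15;15;48m[48;2;14;13;45m🬂[38;2;15;15;48m[48;2;14;13;45m🬂[38;2;15;15;48m[48;2;14;13;45m🬂[38;2;15;15;48m[48;2;14;13;45m🬂[38;2;15;15;48m[48;2;14;13;45m🬂[38;2;15;15;48m[48;2;14;13;45m🬂[38;2;15;15;48m[48;2;14;13;45m🬂[38;2;15;15;48m[48;2;14;13;45m🬂[38;2;15;15;48m[48;2;14;13;45m🬂[38;2;15;15;48m[48;2;14;13;45m🬂[0m
[38;2;13;13;43m[48;2;12;12;40m🬂[38;2;13;13;43m[48;2;12;12;40m🬂[38;2;13;13;43m[48;2;12;12;40m🬂[38;2;13;13;43m[48;2;12;12;40m🬂[38;2;12;12;41m[48;2;123;18;35m🬝[38;2;13;12;42m[48;2;108;15;30m🬎[38;2;13;12;42m[48;2;105;15;30m🬊[38;2;36;13;41m[48;2;202;90;108m🬬[38;2;13;13;43m[48;2;12;12;40m🬂[38;2;13;13;43m[48;2;12;12;40m🬂[38;2;13;13;43m[48;2;12;12;40m🬂[38;2;13;13;43m[48;2;12;12;40m🬂[0m
[38;2;12;11;38m[48;2;11;10;35m🬂[38;2;12;11;38m[48;2;11;10;35m🬂[38;2;12;11;38m[48;2;11;10;35m🬂[38;2;30;10;31m[48;2;117;16;33m🬣[38;2;83;11;24m[48;2;16;8;28m🬂[38;2;12;11;38m[48;2;11;10;35m🬂[38;2;12;11;38m[48;2;11;10;35m🬂[38;2;104;15;29m[48;2;11;10;36m🬁[38;2;112;16;31m[48;2;11;10;35m🬬[38;2;113;16;32m[48;2;11;10;36m🬏[38;2;12;11;38m[48;2;11;10;35m🬂[38;2;12;11;38m[48;2;11;10;35m🬂[0m
[38;2;10;9;32m[48;2;9;9;30m🬎[38;2;10;9;32m[48;2;9;9;30m🬎[38;2;10;9;32m[48;2;9;9;30m🬎[38;2;43;5;12m[48;2;125;17;35m▐[38;2;10;9;32m[48;2;9;9;30m🬎[38;2;10;9;32m[48;2;9;9;30m🬎[38;2;10;9;32m[48;2;9;9;30m🬎[38;2;10;9;32m[48;2;9;9;30m🬎[38;2;9;9;31m[48;2;98;14;27m▌[38;2;121;17;34m[48;2;9;9;31m▌[38;2;10;9;32m[48;2;9;9;30m🬎[38;2;10;9;32m[48;2;9;9;30m🬎[0m
[38;2;8;8;27m[48;2;8;7;25m🬎[38;2;8;8;27m[48;2;8;7;25m🬎[38;2;8;8;27m[48;2;8;7;25m🬎[38;2;120;17;34m[48;2;8;7;26m🬨[38;2;22;5;14m[48;2;122;17;34m🬊[38;2;8;8;27m[48;2;94;13;27m🬎[38;2;8;8;27m[48;2;85;12;24m🬎[38;2;8;8;27m[48;2;101;14;28m🬆[38;2;57;8;16m[48;2;118;17;33m🬟[38;2;99;14;28m[48;2;8;7;26m🬀[38;2;8;8;27m[48;2;8;7;25m🬎[38;2;8;8;27m[48;2;8;7;25m🬎[0m
[38;2;7;7;24m[48;2;7;6;21m🬂[38;2;7;7;24m[48;2;7;6;21m🬂[38;2;7;7;24m[48;2;7;6;21m🬂[38;2;7;7;24m[48;2;7;6;21m🬂[38;2;124;18;35m[48;2;7;6;22m🬁[38;2;142;30;48m[48;2;19;6;20m🬂[38;2;112;17;32m[48;2;20;6;18m🬆[38;2;113;16;32m[48;2;7;6;21m🬂[38;2;7;7;24m[48;2;7;6;21m🬂[38;2;7;7;24m[48;2;7;6;21m🬂[38;2;7;7;24m[48;2;7;6;21m🬂[38;2;7;7;24m[48;2;7;6;21m🬂[0m
</frame>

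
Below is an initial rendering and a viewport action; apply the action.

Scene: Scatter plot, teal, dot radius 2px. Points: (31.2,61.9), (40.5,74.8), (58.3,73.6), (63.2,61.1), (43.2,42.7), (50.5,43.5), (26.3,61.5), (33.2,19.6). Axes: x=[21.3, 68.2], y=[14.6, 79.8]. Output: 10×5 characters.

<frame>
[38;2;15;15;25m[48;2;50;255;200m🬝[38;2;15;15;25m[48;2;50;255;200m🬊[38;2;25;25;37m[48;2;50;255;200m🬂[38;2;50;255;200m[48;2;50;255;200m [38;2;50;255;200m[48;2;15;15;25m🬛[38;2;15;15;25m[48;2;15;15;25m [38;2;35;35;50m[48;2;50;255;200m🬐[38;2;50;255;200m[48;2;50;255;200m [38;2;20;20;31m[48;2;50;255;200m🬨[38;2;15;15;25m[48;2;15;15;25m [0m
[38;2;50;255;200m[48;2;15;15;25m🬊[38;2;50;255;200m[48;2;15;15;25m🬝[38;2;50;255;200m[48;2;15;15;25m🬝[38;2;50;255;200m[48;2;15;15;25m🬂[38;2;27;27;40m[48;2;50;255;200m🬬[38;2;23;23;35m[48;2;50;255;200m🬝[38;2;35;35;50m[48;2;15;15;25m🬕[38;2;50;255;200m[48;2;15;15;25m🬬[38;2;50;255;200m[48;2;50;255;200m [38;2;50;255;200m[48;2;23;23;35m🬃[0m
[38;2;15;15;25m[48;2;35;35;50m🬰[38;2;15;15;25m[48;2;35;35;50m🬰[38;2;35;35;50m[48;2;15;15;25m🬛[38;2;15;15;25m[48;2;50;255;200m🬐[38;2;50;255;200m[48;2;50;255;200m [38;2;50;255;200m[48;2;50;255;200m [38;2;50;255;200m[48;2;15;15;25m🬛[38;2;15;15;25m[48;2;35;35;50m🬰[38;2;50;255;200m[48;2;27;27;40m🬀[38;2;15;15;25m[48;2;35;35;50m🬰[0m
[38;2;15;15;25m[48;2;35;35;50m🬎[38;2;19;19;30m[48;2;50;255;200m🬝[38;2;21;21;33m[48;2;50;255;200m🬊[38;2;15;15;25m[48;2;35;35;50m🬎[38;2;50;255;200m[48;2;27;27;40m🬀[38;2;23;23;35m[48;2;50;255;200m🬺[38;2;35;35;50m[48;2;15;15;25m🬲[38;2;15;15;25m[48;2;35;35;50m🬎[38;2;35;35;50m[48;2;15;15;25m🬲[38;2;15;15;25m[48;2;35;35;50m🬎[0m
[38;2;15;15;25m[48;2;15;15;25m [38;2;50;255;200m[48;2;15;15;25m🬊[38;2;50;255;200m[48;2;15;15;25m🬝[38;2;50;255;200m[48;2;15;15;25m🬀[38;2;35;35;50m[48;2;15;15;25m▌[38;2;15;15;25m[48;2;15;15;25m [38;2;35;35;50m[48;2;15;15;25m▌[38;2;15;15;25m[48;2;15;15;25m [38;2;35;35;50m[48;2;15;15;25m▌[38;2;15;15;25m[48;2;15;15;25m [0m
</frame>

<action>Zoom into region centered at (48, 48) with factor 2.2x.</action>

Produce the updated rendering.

<frame>
[38;2;15;15;25m[48;2;15;15;25m [38;2;15;15;25m[48;2;15;15;25m [38;2;35;35;50m[48;2;15;15;25m▌[38;2;15;15;25m[48;2;15;15;25m [38;2;35;35;50m[48;2;15;15;25m▌[38;2;15;15;25m[48;2;15;15;25m [38;2;35;35;50m[48;2;15;15;25m▌[38;2;15;15;25m[48;2;15;15;25m [38;2;35;35;50m[48;2;15;15;25m▌[38;2;15;15;25m[48;2;15;15;25m [0m
[38;2;35;35;50m[48;2;15;15;25m🬂[38;2;35;35;50m[48;2;15;15;25m🬂[38;2;35;35;50m[48;2;15;15;25m🬕[38;2;35;35;50m[48;2;15;15;25m🬂[38;2;35;35;50m[48;2;15;15;25m🬕[38;2;35;35;50m[48;2;15;15;25m🬂[38;2;35;35;50m[48;2;15;15;25m🬕[38;2;35;35;50m[48;2;15;15;25m🬂[38;2;35;35;50m[48;2;15;15;25m🬕[38;2;35;35;50m[48;2;15;15;25m🬂[0m
[38;2;15;15;25m[48;2;35;35;50m🬰[38;2;15;15;25m[48;2;35;35;50m🬰[38;2;28;28;41m[48;2;50;255;200m🬆[38;2;23;23;35m[48;2;50;255;200m🬬[38;2;35;35;50m[48;2;15;15;25m🬛[38;2;21;21;33m[48;2;50;255;200m🬆[38;2;27;27;40m[48;2;50;255;200m🬬[38;2;15;15;25m[48;2;35;35;50m🬰[38;2;35;35;50m[48;2;15;15;25m🬛[38;2;15;15;25m[48;2;35;35;50m🬰[0m
[38;2;15;15;25m[48;2;35;35;50m🬎[38;2;23;23;35m[48;2;50;255;200m🬺[38;2;50;255;200m[48;2;35;35;50m🬬[38;2;50;255;200m[48;2;28;28;41m🬆[38;2;50;255;200m[48;2;31;31;45m🬁[38;2;50;255;200m[48;2;35;35;50m🬬[38;2;50;255;200m[48;2;28;28;41m🬆[38;2;15;15;25m[48;2;35;35;50m🬎[38;2;35;35;50m[48;2;15;15;25m🬲[38;2;15;15;25m[48;2;35;35;50m🬎[0m
[38;2;15;15;25m[48;2;15;15;25m [38;2;15;15;25m[48;2;15;15;25m [38;2;35;35;50m[48;2;15;15;25m▌[38;2;15;15;25m[48;2;15;15;25m [38;2;35;35;50m[48;2;15;15;25m▌[38;2;15;15;25m[48;2;15;15;25m [38;2;35;35;50m[48;2;15;15;25m▌[38;2;15;15;25m[48;2;15;15;25m [38;2;35;35;50m[48;2;15;15;25m▌[38;2;15;15;25m[48;2;15;15;25m [0m
</frame>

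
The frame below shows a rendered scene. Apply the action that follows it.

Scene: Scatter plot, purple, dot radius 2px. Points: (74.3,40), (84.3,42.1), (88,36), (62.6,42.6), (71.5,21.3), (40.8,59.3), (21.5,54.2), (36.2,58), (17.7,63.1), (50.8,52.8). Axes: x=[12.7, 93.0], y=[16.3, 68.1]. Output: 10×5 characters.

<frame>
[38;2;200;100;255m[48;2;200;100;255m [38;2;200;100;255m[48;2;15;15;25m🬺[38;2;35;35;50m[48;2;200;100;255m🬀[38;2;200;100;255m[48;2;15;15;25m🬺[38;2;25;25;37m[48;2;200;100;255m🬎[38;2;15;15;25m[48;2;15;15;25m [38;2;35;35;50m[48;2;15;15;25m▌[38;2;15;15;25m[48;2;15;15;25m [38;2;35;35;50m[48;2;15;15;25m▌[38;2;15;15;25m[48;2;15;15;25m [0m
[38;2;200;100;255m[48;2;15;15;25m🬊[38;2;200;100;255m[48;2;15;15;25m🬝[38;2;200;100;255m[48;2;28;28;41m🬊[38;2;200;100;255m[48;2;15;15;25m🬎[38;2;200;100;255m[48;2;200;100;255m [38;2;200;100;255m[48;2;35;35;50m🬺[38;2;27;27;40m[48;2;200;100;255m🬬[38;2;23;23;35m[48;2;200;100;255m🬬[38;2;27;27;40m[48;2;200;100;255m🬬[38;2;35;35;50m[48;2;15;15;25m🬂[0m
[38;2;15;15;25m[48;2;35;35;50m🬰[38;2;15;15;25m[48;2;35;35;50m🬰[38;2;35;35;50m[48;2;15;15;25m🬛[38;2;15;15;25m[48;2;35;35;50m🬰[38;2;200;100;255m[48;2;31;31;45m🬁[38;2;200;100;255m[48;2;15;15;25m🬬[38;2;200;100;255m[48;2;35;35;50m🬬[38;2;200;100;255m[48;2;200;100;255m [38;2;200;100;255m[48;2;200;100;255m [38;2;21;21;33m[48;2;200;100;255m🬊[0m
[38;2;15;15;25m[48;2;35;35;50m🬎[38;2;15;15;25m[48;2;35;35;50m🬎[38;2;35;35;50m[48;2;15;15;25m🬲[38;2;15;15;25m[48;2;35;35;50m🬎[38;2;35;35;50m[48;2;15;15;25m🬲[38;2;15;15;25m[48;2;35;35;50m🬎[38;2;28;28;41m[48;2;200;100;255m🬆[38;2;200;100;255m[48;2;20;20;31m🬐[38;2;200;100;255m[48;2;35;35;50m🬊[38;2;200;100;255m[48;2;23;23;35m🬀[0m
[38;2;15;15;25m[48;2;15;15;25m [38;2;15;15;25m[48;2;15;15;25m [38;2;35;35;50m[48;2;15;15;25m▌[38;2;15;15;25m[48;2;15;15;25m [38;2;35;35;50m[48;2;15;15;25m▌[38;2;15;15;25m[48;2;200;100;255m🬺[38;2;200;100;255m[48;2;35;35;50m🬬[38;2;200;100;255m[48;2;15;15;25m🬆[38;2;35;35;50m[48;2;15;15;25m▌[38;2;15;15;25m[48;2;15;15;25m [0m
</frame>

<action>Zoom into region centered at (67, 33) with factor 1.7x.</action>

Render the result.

<frame>
[38;2;15;15;25m[48;2;15;15;25m [38;2;15;15;25m[48;2;15;15;25m [38;2;27;27;40m[48;2;200;100;255m🬝[38;2;15;15;25m[48;2;200;100;255m🬀[38;2;21;21;33m[48;2;200;100;255m🬊[38;2;15;15;25m[48;2;200;100;255m🬝[38;2;21;21;33m[48;2;200;100;255m🬊[38;2;15;15;25m[48;2;200;100;255m🬆[38;2;200;100;255m[48;2;15;15;25m🬺[38;2;15;15;25m[48;2;200;100;255m🬬[0m
[38;2;35;35;50m[48;2;15;15;25m🬂[38;2;35;35;50m[48;2;15;15;25m🬂[38;2;35;35;50m[48;2;15;15;25m🬕[38;2;200;100;255m[48;2;15;15;25m🬊[38;2;200;100;255m[48;2;27;27;40m🬀[38;2;200;100;255m[48;2;15;15;25m🬊[38;2;200;100;255m[48;2;15;15;25m🬝[38;2;200;100;255m[48;2;15;15;25m🬡[38;2;200;100;255m[48;2;200;100;255m [38;2;200;100;255m[48;2;28;28;41m🬱[0m
[38;2;15;15;25m[48;2;35;35;50m🬰[38;2;15;15;25m[48;2;35;35;50m🬰[38;2;35;35;50m[48;2;15;15;25m🬛[38;2;15;15;25m[48;2;35;35;50m🬰[38;2;35;35;50m[48;2;15;15;25m🬛[38;2;15;15;25m[48;2;35;35;50m🬰[38;2;35;35;50m[48;2;15;15;25m🬛[38;2;15;15;25m[48;2;35;35;50m🬰[38;2;200;100;255m[48;2;28;28;41m🬊[38;2;200;100;255m[48;2;23;23;35m🬀[0m
[38;2;15;15;25m[48;2;35;35;50m🬎[38;2;15;15;25m[48;2;35;35;50m🬎[38;2;35;35;50m[48;2;15;15;25m🬲[38;2;15;15;25m[48;2;35;35;50m🬎[38;2;35;35;50m[48;2;15;15;25m🬲[38;2;15;15;25m[48;2;200;100;255m🬆[38;2;27;27;40m[48;2;200;100;255m🬬[38;2;15;15;25m[48;2;35;35;50m🬎[38;2;35;35;50m[48;2;15;15;25m🬲[38;2;15;15;25m[48;2;35;35;50m🬎[0m
[38;2;15;15;25m[48;2;15;15;25m [38;2;15;15;25m[48;2;15;15;25m [38;2;35;35;50m[48;2;15;15;25m▌[38;2;15;15;25m[48;2;15;15;25m [38;2;200;100;255m[48;2;27;27;40m🬁[38;2;200;100;255m[48;2;15;15;25m🬬[38;2;200;100;255m[48;2;21;21;33m🬆[38;2;15;15;25m[48;2;15;15;25m [38;2;35;35;50m[48;2;15;15;25m▌[38;2;15;15;25m[48;2;15;15;25m [0m
</frame>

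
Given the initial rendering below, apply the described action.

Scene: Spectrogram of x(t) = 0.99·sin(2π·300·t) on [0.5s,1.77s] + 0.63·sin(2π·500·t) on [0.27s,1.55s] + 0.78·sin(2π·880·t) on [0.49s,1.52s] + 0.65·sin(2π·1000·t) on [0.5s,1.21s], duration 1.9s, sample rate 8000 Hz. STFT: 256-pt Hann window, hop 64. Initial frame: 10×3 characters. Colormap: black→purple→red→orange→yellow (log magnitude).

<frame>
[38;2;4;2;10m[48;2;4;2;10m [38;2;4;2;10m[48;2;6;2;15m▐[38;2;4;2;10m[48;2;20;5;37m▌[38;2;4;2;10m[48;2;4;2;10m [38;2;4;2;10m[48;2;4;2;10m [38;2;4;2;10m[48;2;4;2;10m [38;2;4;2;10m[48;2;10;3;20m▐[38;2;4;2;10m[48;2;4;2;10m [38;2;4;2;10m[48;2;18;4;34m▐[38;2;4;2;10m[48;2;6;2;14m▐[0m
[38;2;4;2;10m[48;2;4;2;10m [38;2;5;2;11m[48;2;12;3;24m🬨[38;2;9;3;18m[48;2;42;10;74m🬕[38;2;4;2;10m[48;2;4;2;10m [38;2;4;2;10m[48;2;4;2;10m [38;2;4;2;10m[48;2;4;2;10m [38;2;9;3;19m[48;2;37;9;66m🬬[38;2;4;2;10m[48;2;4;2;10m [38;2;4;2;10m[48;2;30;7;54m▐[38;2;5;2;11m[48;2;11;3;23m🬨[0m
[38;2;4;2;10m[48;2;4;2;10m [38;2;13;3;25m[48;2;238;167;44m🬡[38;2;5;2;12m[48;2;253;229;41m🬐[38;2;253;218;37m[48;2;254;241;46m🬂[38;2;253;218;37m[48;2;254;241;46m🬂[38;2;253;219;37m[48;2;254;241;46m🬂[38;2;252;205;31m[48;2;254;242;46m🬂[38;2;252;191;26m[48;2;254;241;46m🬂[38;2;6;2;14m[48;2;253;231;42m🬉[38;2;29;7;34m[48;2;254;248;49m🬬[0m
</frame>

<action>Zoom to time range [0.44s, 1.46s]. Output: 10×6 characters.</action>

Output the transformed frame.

<frame>
[38;2;11;3;22m[48;2;19;5;35m▐[38;2;4;2;10m[48;2;4;2;10m [38;2;4;2;10m[48;2;4;2;10m [38;2;4;2;10m[48;2;4;2;10m [38;2;4;2;10m[48;2;4;2;10m [38;2;4;2;10m[48;2;4;2;10m [38;2;4;2;10m[48;2;4;2;10m [38;2;4;2;10m[48;2;9;3;19m▌[38;2;4;2;10m[48;2;4;2;10m [38;2;4;2;10m[48;2;4;2;10m [0m
[38;2;12;3;25m[48;2;20;5;38m▐[38;2;4;2;10m[48;2;4;2;10m [38;2;4;2;10m[48;2;4;2;10m [38;2;4;2;10m[48;2;4;2;10m [38;2;4;2;10m[48;2;4;2;10m [38;2;4;2;10m[48;2;4;2;10m [38;2;4;2;10m[48;2;4;2;10m [38;2;4;2;10m[48;2;10;3;21m▌[38;2;4;2;10m[48;2;4;2;10m [38;2;4;2;10m[48;2;4;2;10m [0m
[38;2;16;4;31m[48;2;26;6;47m▐[38;2;4;2;10m[48;2;4;2;10m [38;2;4;2;10m[48;2;4;2;10m [38;2;4;2;10m[48;2;4;2;10m [38;2;4;2;10m[48;2;4;2;10m [38;2;4;2;10m[48;2;4;2;10m [38;2;4;2;10m[48;2;4;2;10m [38;2;4;2;10m[48;2;14;3;27m▌[38;2;4;2;10m[48;2;4;2;10m [38;2;4;2;10m[48;2;4;2;10m [0m
[38;2;28;7;51m[48;2;44;10;76m🬊[38;2;4;2;10m[48;2;4;2;10m [38;2;4;2;10m[48;2;4;2;10m [38;2;4;2;10m[48;2;4;2;10m [38;2;4;2;10m[48;2;4;2;10m [38;2;4;2;10m[48;2;4;2;10m [38;2;4;2;10m[48;2;4;2;10m [38;2;8;2;16m[48;2;31;7;56m🬕[38;2;4;2;10m[48;2;4;2;10m [38;2;4;2;10m[48;2;4;2;10m [0m
[38;2;105;26;86m[48;2;253;217;36m🬂[38;2;5;2;12m[48;2;253;227;40m🬂[38;2;4;2;11m[48;2;253;227;40m🬂[38;2;5;2;12m[48;2;253;227;40m🬂[38;2;4;2;11m[48;2;253;227;40m🬂[38;2;5;2;12m[48;2;253;227;40m🬂[38;2;4;2;11m[48;2;253;227;40m🬂[38;2;58;15;48m[48;2;253;228;40m🬂[38;2;4;2;11m[48;2;253;213;34m🬂[38;2;4;2;11m[48;2;253;213;34m🬂[0m
[38;2;253;227;40m[48;2;222;96;48m🬊[38;2;253;232;42m[48;2;43;10;75m🬎[38;2;253;232;42m[48;2;43;10;75m🬎[38;2;253;232;42m[48;2;43;10;75m🬎[38;2;253;232;42m[48;2;43;10;75m🬎[38;2;253;232;42m[48;2;43;10;75m🬎[38;2;253;232;42m[48;2;43;10;75m🬎[38;2;253;232;42m[48;2;45;10;79m🬎[38;2;253;232;42m[48;2;43;10;75m🬎[38;2;253;232;42m[48;2;43;10;75m🬎[0m
</frame>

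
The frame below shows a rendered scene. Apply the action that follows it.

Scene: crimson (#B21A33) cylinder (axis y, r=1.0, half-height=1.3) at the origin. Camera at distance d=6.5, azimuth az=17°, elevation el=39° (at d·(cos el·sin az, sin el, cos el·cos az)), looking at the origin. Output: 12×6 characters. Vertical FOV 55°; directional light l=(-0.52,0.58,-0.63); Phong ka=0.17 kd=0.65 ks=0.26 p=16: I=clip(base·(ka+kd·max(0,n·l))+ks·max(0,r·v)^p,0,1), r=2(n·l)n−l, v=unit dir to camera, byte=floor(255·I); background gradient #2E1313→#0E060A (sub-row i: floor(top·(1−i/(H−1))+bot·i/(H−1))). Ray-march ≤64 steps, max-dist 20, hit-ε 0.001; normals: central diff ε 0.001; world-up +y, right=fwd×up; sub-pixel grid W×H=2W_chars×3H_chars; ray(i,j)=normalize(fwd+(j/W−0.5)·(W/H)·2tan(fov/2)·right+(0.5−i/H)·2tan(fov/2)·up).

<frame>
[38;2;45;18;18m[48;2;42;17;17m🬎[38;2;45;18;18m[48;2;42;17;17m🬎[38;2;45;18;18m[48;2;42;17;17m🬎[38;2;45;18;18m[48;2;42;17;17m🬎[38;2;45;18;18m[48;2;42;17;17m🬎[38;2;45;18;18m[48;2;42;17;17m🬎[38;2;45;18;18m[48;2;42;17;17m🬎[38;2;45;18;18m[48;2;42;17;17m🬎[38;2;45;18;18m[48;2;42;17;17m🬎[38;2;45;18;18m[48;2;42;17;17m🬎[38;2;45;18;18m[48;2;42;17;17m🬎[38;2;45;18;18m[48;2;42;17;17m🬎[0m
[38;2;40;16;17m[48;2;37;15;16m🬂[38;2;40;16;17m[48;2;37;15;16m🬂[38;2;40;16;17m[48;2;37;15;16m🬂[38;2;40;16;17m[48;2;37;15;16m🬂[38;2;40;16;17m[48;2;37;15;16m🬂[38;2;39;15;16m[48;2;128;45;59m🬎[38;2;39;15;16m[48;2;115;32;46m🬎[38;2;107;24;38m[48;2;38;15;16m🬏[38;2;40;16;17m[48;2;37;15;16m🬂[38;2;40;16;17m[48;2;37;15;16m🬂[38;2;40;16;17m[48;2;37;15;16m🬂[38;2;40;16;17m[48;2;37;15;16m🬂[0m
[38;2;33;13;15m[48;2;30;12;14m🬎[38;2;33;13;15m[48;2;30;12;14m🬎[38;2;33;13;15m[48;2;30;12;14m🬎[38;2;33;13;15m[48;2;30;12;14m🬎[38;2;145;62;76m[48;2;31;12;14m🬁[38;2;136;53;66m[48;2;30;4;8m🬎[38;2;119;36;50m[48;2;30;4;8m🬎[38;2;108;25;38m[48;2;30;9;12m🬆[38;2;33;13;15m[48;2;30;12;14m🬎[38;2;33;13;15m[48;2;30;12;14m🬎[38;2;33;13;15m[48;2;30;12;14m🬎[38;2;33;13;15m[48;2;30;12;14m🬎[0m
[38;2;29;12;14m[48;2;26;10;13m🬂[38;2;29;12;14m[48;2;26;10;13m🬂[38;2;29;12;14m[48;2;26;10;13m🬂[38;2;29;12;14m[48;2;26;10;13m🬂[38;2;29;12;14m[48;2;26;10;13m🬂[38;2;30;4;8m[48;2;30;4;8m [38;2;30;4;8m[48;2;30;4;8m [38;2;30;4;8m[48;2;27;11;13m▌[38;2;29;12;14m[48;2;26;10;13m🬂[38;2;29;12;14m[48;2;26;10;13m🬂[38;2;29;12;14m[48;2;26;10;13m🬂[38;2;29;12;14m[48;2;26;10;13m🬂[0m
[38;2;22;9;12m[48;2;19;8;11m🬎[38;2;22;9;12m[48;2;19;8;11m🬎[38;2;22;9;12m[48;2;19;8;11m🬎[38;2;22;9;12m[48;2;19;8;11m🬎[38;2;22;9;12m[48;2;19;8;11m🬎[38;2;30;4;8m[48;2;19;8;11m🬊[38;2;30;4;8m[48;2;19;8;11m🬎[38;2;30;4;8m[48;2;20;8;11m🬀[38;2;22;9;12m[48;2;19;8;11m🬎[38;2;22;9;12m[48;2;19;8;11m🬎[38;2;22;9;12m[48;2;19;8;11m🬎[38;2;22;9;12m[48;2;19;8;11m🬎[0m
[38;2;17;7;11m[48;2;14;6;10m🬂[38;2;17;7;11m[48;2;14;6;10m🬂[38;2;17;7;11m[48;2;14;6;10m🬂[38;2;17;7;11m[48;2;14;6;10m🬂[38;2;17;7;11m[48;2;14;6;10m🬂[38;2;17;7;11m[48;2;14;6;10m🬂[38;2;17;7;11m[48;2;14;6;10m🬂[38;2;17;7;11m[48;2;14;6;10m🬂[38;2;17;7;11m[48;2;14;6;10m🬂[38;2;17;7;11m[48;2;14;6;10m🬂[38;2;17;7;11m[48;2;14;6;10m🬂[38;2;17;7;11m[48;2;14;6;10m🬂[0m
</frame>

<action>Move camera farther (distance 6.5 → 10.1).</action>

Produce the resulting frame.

<frame>
[38;2;45;18;18m[48;2;42;17;17m🬎[38;2;45;18;18m[48;2;42;17;17m🬎[38;2;45;18;18m[48;2;42;17;17m🬎[38;2;45;18;18m[48;2;42;17;17m🬎[38;2;45;18;18m[48;2;42;17;17m🬎[38;2;45;18;18m[48;2;42;17;17m🬎[38;2;45;18;18m[48;2;42;17;17m🬎[38;2;45;18;18m[48;2;42;17;17m🬎[38;2;45;18;18m[48;2;42;17;17m🬎[38;2;45;18;18m[48;2;42;17;17m🬎[38;2;45;18;18m[48;2;42;17;17m🬎[38;2;45;18;18m[48;2;42;17;17m🬎[0m
[38;2;40;16;17m[48;2;37;15;16m🬂[38;2;40;16;17m[48;2;37;15;16m🬂[38;2;40;16;17m[48;2;37;15;16m🬂[38;2;40;16;17m[48;2;37;15;16m🬂[38;2;40;16;17m[48;2;37;15;16m🬂[38;2;40;16;17m[48;2;37;15;16m🬂[38;2;40;16;17m[48;2;37;15;16m🬂[38;2;40;16;17m[48;2;37;15;16m🬂[38;2;40;16;17m[48;2;37;15;16m🬂[38;2;40;16;17m[48;2;37;15;16m🬂[38;2;40;16;17m[48;2;37;15;16m🬂[38;2;40;16;17m[48;2;37;15;16m🬂[0m
[38;2;33;13;15m[48;2;30;12;14m🬎[38;2;33;13;15m[48;2;30;12;14m🬎[38;2;33;13;15m[48;2;30;12;14m🬎[38;2;33;13;15m[48;2;30;12;14m🬎[38;2;33;13;15m[48;2;30;12;14m🬎[38;2;32;13;14m[48;2;135;52;65m🬕[38;2;34;14;15m[48;2;121;38;52m🬂[38;2;33;13;15m[48;2;30;12;14m🬎[38;2;33;13;15m[48;2;30;12;14m🬎[38;2;33;13;15m[48;2;30;12;14m🬎[38;2;33;13;15m[48;2;30;12;14m🬎[38;2;33;13;15m[48;2;30;12;14m🬎[0m
[38;2;29;12;14m[48;2;26;10;13m🬂[38;2;29;12;14m[48;2;26;10;13m🬂[38;2;29;12;14m[48;2;26;10;13m🬂[38;2;29;12;14m[48;2;26;10;13m🬂[38;2;29;12;14m[48;2;26;10;13m🬂[38;2;27;11;13m[48;2;30;4;8m▌[38;2;30;4;8m[48;2;30;4;8m [38;2;29;12;14m[48;2;26;10;13m🬂[38;2;29;12;14m[48;2;26;10;13m🬂[38;2;29;12;14m[48;2;26;10;13m🬂[38;2;29;12;14m[48;2;26;10;13m🬂[38;2;29;12;14m[48;2;26;10;13m🬂[0m
[38;2;22;9;12m[48;2;19;8;11m🬎[38;2;22;9;12m[48;2;19;8;11m🬎[38;2;22;9;12m[48;2;19;8;11m🬎[38;2;22;9;12m[48;2;19;8;11m🬎[38;2;22;9;12m[48;2;19;8;11m🬎[38;2;22;9;12m[48;2;19;8;11m🬎[38;2;22;9;12m[48;2;19;8;11m🬎[38;2;22;9;12m[48;2;19;8;11m🬎[38;2;22;9;12m[48;2;19;8;11m🬎[38;2;22;9;12m[48;2;19;8;11m🬎[38;2;22;9;12m[48;2;19;8;11m🬎[38;2;22;9;12m[48;2;19;8;11m🬎[0m
[38;2;17;7;11m[48;2;14;6;10m🬂[38;2;17;7;11m[48;2;14;6;10m🬂[38;2;17;7;11m[48;2;14;6;10m🬂[38;2;17;7;11m[48;2;14;6;10m🬂[38;2;17;7;11m[48;2;14;6;10m🬂[38;2;17;7;11m[48;2;14;6;10m🬂[38;2;17;7;11m[48;2;14;6;10m🬂[38;2;17;7;11m[48;2;14;6;10m🬂[38;2;17;7;11m[48;2;14;6;10m🬂[38;2;17;7;11m[48;2;14;6;10m🬂[38;2;17;7;11m[48;2;14;6;10m🬂[38;2;17;7;11m[48;2;14;6;10m🬂[0m
</frame>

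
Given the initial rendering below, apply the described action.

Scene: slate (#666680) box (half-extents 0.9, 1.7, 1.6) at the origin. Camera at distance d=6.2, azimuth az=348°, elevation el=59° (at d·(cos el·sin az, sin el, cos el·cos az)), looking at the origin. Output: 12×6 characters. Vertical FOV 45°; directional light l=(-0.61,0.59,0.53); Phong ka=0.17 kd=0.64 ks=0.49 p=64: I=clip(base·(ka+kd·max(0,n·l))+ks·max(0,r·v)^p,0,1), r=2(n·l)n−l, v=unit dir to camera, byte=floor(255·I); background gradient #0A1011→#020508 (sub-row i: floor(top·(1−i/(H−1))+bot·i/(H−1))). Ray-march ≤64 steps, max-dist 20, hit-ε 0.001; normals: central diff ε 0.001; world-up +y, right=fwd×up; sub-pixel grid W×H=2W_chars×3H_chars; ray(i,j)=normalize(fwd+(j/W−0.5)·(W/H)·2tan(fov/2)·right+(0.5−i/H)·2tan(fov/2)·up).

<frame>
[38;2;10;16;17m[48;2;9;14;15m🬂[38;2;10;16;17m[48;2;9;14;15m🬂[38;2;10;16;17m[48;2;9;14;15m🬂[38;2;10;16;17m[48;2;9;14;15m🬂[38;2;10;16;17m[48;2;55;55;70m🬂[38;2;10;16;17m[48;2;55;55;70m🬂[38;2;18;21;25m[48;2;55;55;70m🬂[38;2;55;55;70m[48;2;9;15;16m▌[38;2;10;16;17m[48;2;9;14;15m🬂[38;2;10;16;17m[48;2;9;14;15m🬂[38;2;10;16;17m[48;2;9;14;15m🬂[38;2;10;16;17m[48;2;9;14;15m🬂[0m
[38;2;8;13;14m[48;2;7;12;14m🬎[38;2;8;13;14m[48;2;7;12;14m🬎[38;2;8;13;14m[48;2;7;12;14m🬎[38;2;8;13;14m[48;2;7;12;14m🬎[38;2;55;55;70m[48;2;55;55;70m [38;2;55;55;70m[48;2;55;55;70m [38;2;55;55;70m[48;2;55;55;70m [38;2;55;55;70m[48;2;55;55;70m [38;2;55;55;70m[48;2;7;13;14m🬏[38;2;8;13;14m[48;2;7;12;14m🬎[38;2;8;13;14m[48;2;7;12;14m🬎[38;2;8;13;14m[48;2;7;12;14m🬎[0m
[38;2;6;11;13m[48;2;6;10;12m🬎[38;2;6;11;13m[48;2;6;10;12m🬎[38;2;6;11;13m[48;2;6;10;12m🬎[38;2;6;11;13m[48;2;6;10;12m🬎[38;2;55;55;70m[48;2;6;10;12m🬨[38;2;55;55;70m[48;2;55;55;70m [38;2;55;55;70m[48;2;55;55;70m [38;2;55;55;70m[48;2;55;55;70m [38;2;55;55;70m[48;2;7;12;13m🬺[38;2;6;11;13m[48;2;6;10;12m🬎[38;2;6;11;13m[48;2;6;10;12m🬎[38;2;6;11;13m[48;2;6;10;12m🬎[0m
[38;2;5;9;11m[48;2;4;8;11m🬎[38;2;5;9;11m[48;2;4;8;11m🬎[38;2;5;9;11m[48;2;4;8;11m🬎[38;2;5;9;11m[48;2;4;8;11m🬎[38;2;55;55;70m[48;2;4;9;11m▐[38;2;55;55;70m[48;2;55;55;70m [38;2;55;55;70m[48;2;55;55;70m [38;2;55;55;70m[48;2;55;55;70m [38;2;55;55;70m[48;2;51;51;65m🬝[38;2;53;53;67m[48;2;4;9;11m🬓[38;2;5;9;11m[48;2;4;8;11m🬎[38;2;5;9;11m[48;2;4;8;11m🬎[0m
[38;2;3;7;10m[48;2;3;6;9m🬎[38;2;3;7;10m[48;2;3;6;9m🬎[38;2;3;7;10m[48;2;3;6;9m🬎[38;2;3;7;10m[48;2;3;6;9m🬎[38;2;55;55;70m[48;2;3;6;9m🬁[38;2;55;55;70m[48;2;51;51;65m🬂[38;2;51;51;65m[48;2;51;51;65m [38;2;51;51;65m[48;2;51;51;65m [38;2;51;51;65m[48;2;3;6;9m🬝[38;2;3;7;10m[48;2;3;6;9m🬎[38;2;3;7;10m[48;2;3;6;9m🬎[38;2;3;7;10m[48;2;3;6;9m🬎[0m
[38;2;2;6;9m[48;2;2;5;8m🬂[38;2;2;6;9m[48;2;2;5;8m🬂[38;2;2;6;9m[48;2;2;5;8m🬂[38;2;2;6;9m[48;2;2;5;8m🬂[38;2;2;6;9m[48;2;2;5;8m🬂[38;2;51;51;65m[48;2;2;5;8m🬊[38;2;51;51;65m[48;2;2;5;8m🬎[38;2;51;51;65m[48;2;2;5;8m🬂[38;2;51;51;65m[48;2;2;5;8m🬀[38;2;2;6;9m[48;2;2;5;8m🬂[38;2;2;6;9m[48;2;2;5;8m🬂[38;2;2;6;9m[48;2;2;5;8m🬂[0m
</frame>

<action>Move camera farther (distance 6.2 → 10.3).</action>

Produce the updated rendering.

<frame>
[38;2;10;16;17m[48;2;9;14;15m🬂[38;2;10;16;17m[48;2;9;14;15m🬂[38;2;10;16;17m[48;2;9;14;15m🬂[38;2;10;16;17m[48;2;9;14;15m🬂[38;2;10;16;17m[48;2;9;14;15m🬂[38;2;10;16;17m[48;2;9;14;15m🬂[38;2;10;16;17m[48;2;9;14;15m🬂[38;2;10;16;17m[48;2;9;14;15m🬂[38;2;10;16;17m[48;2;9;14;15m🬂[38;2;10;16;17m[48;2;9;14;15m🬂[38;2;10;16;17m[48;2;9;14;15m🬂[38;2;10;16;17m[48;2;9;14;15m🬂[0m
[38;2;8;13;14m[48;2;7;12;14m🬎[38;2;8;13;14m[48;2;7;12;14m🬎[38;2;8;13;14m[48;2;7;12;14m🬎[38;2;8;13;14m[48;2;7;12;14m🬎[38;2;8;13;14m[48;2;7;12;14m🬎[38;2;8;13;14m[48;2;55;55;70m🬎[38;2;8;14;15m[48;2;55;55;70m🬂[38;2;8;13;14m[48;2;7;12;14m🬎[38;2;8;13;14m[48;2;7;12;14m🬎[38;2;8;13;14m[48;2;7;12;14m🬎[38;2;8;13;14m[48;2;7;12;14m🬎[38;2;8;13;14m[48;2;7;12;14m🬎[0m
[38;2;6;11;13m[48;2;6;10;12m🬎[38;2;6;11;13m[48;2;6;10;12m🬎[38;2;6;11;13m[48;2;6;10;12m🬎[38;2;6;11;13m[48;2;6;10;12m🬎[38;2;6;11;13m[48;2;6;10;12m🬎[38;2;55;55;70m[48;2;55;55;70m [38;2;55;55;70m[48;2;55;55;70m [38;2;55;55;70m[48;2;6;11;12m🬓[38;2;6;11;13m[48;2;6;10;12m🬎[38;2;6;11;13m[48;2;6;10;12m🬎[38;2;6;11;13m[48;2;6;10;12m🬎[38;2;6;11;13m[48;2;6;10;12m🬎[0m
[38;2;5;9;11m[48;2;4;8;11m🬎[38;2;5;9;11m[48;2;4;8;11m🬎[38;2;5;9;11m[48;2;4;8;11m🬎[38;2;5;9;11m[48;2;4;8;11m🬎[38;2;5;9;11m[48;2;4;8;11m🬎[38;2;53;53;68m[48;2;4;9;11m▐[38;2;55;55;70m[48;2;51;51;65m🬎[38;2;53;53;67m[48;2;4;9;11m🬛[38;2;5;9;11m[48;2;4;8;11m🬎[38;2;5;9;11m[48;2;4;8;11m🬎[38;2;5;9;11m[48;2;4;8;11m🬎[38;2;5;9;11m[48;2;4;8;11m🬎[0m
[38;2;3;7;10m[48;2;3;6;9m🬎[38;2;3;7;10m[48;2;3;6;9m🬎[38;2;3;7;10m[48;2;3;6;9m🬎[38;2;3;7;10m[48;2;3;6;9m🬎[38;2;3;7;10m[48;2;3;6;9m🬎[38;2;51;51;65m[48;2;3;6;9m🬉[38;2;51;51;65m[48;2;3;6;9m🬎[38;2;51;51;65m[48;2;3;6;9m🬄[38;2;3;7;10m[48;2;3;6;9m🬎[38;2;3;7;10m[48;2;3;6;9m🬎[38;2;3;7;10m[48;2;3;6;9m🬎[38;2;3;7;10m[48;2;3;6;9m🬎[0m
[38;2;2;6;9m[48;2;2;5;8m🬂[38;2;2;6;9m[48;2;2;5;8m🬂[38;2;2;6;9m[48;2;2;5;8m🬂[38;2;2;6;9m[48;2;2;5;8m🬂[38;2;2;6;9m[48;2;2;5;8m🬂[38;2;2;6;9m[48;2;2;5;8m🬂[38;2;2;6;9m[48;2;2;5;8m🬂[38;2;2;6;9m[48;2;2;5;8m🬂[38;2;2;6;9m[48;2;2;5;8m🬂[38;2;2;6;9m[48;2;2;5;8m🬂[38;2;2;6;9m[48;2;2;5;8m🬂[38;2;2;6;9m[48;2;2;5;8m🬂[0m
</frame>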